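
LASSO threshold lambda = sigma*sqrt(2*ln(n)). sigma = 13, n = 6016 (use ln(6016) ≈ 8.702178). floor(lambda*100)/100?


ln(6016) ≈ 8.702178.
2*ln(n) ≈ 17.404356.
sqrt(2*ln(n)) ≈ sqrt(17.404356) ≈ 4.171853.
lambda ≈ 13*4.171853 = 54.234089.
floor(lambda*100)/100 = 54.23.

54.23


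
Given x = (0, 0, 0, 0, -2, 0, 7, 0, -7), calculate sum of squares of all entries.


Non-zero entries: [(4, -2), (6, 7), (8, -7)]
Squares: [4, 49, 49]
||x||_2^2 = sum = 102.

102


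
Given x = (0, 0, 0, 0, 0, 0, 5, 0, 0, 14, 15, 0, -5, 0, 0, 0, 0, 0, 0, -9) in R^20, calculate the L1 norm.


Non-zero entries: [(6, 5), (9, 14), (10, 15), (12, -5), (19, -9)]
Absolute values: [5, 14, 15, 5, 9]
||x||_1 = sum = 48.

48


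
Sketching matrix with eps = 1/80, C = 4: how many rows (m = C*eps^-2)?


1/eps = 80.
(1/eps)^2 = 6400.
m = 4*6400 = 25600.

25600


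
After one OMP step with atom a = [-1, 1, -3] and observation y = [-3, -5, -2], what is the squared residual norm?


a^T a = 11.
a^T y = 4.
coeff = 4/11 = 4/11.
||r||^2 = 402/11.

402/11


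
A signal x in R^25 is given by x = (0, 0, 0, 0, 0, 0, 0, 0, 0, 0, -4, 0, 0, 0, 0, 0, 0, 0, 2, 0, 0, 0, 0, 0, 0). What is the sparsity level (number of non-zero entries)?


Non-zero positions: [10, 18].
Sparsity = 2.

2


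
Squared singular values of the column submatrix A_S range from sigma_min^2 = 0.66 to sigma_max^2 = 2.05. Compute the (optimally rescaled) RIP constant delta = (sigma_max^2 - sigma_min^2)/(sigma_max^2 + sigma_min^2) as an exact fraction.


lambda_max - lambda_min = 2.05 - 0.66 = 1.39.
lambda_max + lambda_min = 2.05 + 0.66 = 2.71.
delta = 1.39/2.71 = 139/271.

139/271


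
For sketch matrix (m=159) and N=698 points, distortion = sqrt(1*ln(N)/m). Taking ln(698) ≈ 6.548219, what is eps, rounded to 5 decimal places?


ln(698) ≈ 6.548219.
1*ln(N)/m ≈ 1*6.548219/159 ≈ 0.04118377.
eps = sqrt(0.04118377) ≈ 0.2029378 ≈ 0.20294.

0.20294


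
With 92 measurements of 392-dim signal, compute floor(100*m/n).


100*m/n = 100*92/392 ≈ 23.4694.
floor = 23.

23


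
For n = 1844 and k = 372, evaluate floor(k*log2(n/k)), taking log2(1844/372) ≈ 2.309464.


log2(n/k) = log2(1844/372) ≈ 2.309464.
k*log2(n/k) ≈ 372*2.309464 = 859.120608.
floor(859.120608) = 859.

859


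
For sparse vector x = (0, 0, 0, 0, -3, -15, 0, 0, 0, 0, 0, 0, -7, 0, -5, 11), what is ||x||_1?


Non-zero entries: [(4, -3), (5, -15), (12, -7), (14, -5), (15, 11)]
Absolute values: [3, 15, 7, 5, 11]
||x||_1 = sum = 41.

41


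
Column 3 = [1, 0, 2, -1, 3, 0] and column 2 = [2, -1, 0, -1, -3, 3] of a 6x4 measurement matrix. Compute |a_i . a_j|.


Inner product: 1*2 + 0*-1 + 2*0 + -1*-1 + 3*-3 + 0*3
Products: [2, 0, 0, 1, -9, 0]
Sum = -6.
|dot| = 6.

6


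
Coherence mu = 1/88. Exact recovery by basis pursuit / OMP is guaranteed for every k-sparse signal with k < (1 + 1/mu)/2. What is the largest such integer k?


1/mu = 88.
1 + 1/mu = 89.
(1 + 1/mu)/2 = 44.5 is not an integer, so k_max = floor(44.5) = 44.

44


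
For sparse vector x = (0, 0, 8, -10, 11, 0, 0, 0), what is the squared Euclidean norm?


Non-zero entries: [(2, 8), (3, -10), (4, 11)]
Squares: [64, 100, 121]
||x||_2^2 = sum = 285.

285


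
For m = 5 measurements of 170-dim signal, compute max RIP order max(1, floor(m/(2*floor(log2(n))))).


floor(log2(170)) = 7.
2*7 = 14.
m/(2*floor(log2(n))) = 5/14 ≈ 0.3571.
floor = 0.
k = max(1, 0) = 1.

1


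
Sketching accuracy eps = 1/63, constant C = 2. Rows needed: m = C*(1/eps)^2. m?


1/eps = 63.
(1/eps)^2 = 3969.
m = 2*3969 = 7938.

7938


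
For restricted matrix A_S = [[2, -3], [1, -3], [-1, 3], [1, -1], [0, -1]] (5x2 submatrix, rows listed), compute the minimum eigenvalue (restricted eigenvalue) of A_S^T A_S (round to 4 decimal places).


A_S^T A_S = [[7, -13], [-13, 29]].
trace = 36.
det = 34.
disc = trace^2 - 4*det = 1296 - 4*34 = 1160.
sqrt(1160) ≈ 34.058773.
lam_min = (36 - sqrt(1160))/2 ≈ (36 - 34.058773)/2 = 0.9706135 ≈ 0.9706.

0.9706


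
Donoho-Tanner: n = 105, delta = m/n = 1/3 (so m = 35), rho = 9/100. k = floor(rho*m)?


m = 1/3*105 = 35.
rho = 9/100.
rho*m = 9/100*35 = 3.15.
k = floor(3.15) = 3.

3


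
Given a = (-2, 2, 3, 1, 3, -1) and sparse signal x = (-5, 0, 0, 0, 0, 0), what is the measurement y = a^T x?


Non-zero terms: ['-2*-5']
Products: [10]
y = sum = 10.

10


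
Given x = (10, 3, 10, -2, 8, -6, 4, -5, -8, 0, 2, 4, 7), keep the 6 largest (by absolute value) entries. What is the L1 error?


Sorted |x_i| descending: [10, 10, 8, 8, 7, 6, 5, 4, 4, 3, 2, 2, 0]
Keep top 6: [10, 10, 8, 8, 7, 6]
Tail entries: [5, 4, 4, 3, 2, 2, 0]
L1 error = sum of tail = 20.

20


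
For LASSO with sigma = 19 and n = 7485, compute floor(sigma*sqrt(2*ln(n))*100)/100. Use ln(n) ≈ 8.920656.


ln(7485) ≈ 8.920656.
2*ln(n) ≈ 17.841312.
sqrt(2*ln(n)) ≈ sqrt(17.841312) ≈ 4.223898.
lambda ≈ 19*4.223898 = 80.254062.
floor(lambda*100)/100 = 80.25.

80.25


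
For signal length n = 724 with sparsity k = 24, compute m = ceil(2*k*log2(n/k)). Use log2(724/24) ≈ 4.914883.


log2(n/k) = log2(724/24) ≈ 4.914883.
2*k*log2(n/k) ≈ 2*24*4.914883 = 235.914384.
m = ceil(235.914384) = 236.

236


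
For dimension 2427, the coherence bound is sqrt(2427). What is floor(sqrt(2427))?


49^2 = 2401 <= 2427 < 2500 = 50^2, so 49 <= sqrt(2427) < 50.
floor(sqrt(2427)) = 49.

49


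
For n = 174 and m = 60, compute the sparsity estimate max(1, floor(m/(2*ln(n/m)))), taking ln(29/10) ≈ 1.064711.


n/m = 174/60 = 29/10.
ln(n/m) ≈ 1.064711.
2*ln(n/m) ≈ 2.129422.
m/(2*ln(n/m)) ≈ 60/2.129422 ≈ 28.1767.
floor = 28.
k_max = max(1, 28) = 28.

28


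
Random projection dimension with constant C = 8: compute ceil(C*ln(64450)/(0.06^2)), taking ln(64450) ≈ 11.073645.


ln(64450) ≈ 11.073645.
eps^2 = 0.06^2 = 0.0036.
C*ln(N)/eps^2 ≈ 8*11.073645/0.0036 ≈ 24608.1.
m = ceil(24608.1) = 24609.

24609


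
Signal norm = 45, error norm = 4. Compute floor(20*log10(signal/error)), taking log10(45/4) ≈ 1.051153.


||x||/||e|| = 45/4.
log10(45/4) ≈ 1.051153.
20*log10(||x||/||e||) ≈ 20*1.051153 = 21.02306.
floor(21.02306) = 21.

21


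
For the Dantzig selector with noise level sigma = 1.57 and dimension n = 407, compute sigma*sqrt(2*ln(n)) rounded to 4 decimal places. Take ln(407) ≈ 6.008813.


ln(407) ≈ 6.008813.
2*ln(n) ≈ 12.017626.
sqrt(2*ln(n)) ≈ sqrt(12.017626) ≈ 3.466645.
threshold ≈ 1.57*3.466645 = 5.44263265 ≈ 5.4426.

5.4426


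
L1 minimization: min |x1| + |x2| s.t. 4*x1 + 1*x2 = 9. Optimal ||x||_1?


Axis intercepts:
  x1 = 9/4, x2 = 0: L1 = 9/4
  x1 = 0, x2 = 9: L1 = 9
x* = (9/4, 0)
||x*||_1 = 9/4.

9/4


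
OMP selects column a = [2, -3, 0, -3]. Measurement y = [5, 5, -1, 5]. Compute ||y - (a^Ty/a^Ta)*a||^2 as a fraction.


a^T a = 22.
a^T y = -20.
coeff = -20/22 = -10/11.
||r||^2 = 636/11.

636/11


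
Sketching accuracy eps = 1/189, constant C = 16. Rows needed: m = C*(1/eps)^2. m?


1/eps = 189.
(1/eps)^2 = 35721.
m = 16*35721 = 571536.

571536


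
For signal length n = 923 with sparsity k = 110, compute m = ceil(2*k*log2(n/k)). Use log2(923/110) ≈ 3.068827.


log2(n/k) = log2(923/110) ≈ 3.068827.
2*k*log2(n/k) ≈ 2*110*3.068827 = 675.14194.
m = ceil(675.14194) = 676.

676


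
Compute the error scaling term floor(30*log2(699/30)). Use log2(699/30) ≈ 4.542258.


log2(n/k) = log2(699/30) ≈ 4.542258.
k*log2(n/k) ≈ 30*4.542258 = 136.26774.
floor(136.26774) = 136.

136


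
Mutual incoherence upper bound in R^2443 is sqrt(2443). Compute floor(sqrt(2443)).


49^2 = 2401 <= 2443 < 2500 = 50^2, so 49 <= sqrt(2443) < 50.
floor(sqrt(2443)) = 49.

49


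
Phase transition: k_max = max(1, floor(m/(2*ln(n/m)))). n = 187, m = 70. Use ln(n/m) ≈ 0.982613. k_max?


n/m = 187/70.
ln(n/m) ≈ 0.982613.
2*ln(n/m) ≈ 1.965226.
m/(2*ln(n/m)) ≈ 70/1.965226 ≈ 35.6193.
floor = 35.
k_max = max(1, 35) = 35.

35


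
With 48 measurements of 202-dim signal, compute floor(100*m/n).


100*m/n = 100*48/202 ≈ 23.7624.
floor = 23.

23


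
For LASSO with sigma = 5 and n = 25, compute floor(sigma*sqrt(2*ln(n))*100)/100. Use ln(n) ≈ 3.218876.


ln(25) ≈ 3.218876.
2*ln(n) ≈ 6.437752.
sqrt(2*ln(n)) ≈ sqrt(6.437752) ≈ 2.537273.
lambda ≈ 5*2.537273 = 12.686365.
floor(lambda*100)/100 = 12.68.

12.68


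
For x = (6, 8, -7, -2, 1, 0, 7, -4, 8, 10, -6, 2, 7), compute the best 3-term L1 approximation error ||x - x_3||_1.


Sorted |x_i| descending: [10, 8, 8, 7, 7, 7, 6, 6, 4, 2, 2, 1, 0]
Keep top 3: [10, 8, 8]
Tail entries: [7, 7, 7, 6, 6, 4, 2, 2, 1, 0]
L1 error = sum of tail = 42.

42


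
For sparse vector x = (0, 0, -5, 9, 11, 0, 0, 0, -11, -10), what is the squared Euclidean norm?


Non-zero entries: [(2, -5), (3, 9), (4, 11), (8, -11), (9, -10)]
Squares: [25, 81, 121, 121, 100]
||x||_2^2 = sum = 448.

448


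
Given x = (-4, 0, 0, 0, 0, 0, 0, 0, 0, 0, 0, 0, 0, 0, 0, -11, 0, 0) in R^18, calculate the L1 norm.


Non-zero entries: [(0, -4), (15, -11)]
Absolute values: [4, 11]
||x||_1 = sum = 15.

15


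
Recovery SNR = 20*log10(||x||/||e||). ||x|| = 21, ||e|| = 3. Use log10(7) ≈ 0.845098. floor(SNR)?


||x||/||e|| = 21/3 = 7.
log10(7) ≈ 0.845098.
20*log10(||x||/||e||) ≈ 20*0.845098 = 16.90196.
floor(16.90196) = 16.

16


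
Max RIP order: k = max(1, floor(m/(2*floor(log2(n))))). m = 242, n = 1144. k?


floor(log2(1144)) = 10.
2*10 = 20.
m/(2*floor(log2(n))) = 242/20 ≈ 12.1.
floor = 12.
k = max(1, 12) = 12.

12


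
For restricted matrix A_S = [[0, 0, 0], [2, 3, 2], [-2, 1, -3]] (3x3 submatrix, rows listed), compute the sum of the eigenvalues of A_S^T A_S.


Sum of eigenvalues of A_S^T A_S = trace(A_S^T A_S) = sum of squared column norms of A_S.
A_S^T A_S diagonal: [8, 10, 13].
trace = 8 + 10 + 13 = 31.

31


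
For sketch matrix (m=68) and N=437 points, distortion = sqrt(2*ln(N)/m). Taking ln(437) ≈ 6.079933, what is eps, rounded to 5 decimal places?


ln(437) ≈ 6.079933.
2*ln(N)/m ≈ 2*6.079933/68 ≈ 0.17882156.
eps = sqrt(0.17882156) ≈ 0.422873 ≈ 0.42287.

0.42287


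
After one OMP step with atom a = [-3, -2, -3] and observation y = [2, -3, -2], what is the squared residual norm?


a^T a = 22.
a^T y = 6.
coeff = 6/22 = 3/11.
||r||^2 = 169/11.

169/11


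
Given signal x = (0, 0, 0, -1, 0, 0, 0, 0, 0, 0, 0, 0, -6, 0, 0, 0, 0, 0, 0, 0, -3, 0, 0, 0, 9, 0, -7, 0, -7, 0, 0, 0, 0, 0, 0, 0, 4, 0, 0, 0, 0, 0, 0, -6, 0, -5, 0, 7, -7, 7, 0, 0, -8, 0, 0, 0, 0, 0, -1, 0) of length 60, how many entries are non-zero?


Non-zero positions: [3, 12, 20, 24, 26, 28, 36, 43, 45, 47, 48, 49, 52, 58].
Sparsity = 14.

14


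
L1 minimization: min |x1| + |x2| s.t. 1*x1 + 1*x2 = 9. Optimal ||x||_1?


Axis intercepts:
  x1 = 9, x2 = 0: L1 = 9
  x1 = 0, x2 = 9: L1 = 9
x* = (9, 0)
||x*||_1 = 9.

9


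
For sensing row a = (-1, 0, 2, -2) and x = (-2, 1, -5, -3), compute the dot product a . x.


Non-zero terms: ['-1*-2', '0*1', '2*-5', '-2*-3']
Products: [2, 0, -10, 6]
y = sum = -2.

-2


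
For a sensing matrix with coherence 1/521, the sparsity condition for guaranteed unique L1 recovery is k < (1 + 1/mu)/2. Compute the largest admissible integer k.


1/mu = 521.
1 + 1/mu = 522.
(1 + 1/mu)/2 = 261 is an integer and the inequality is strict, so k_max = 261 - 1 = 260.

260


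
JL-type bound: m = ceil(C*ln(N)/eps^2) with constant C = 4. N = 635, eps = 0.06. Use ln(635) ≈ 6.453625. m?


ln(635) ≈ 6.453625.
eps^2 = 0.06^2 = 0.0036.
C*ln(N)/eps^2 ≈ 4*6.453625/0.0036 ≈ 7170.6944.
m = ceil(7170.6944) = 7171.

7171


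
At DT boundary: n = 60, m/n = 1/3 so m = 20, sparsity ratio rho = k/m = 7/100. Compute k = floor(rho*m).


m = 1/3*60 = 20.
rho = 7/100.
rho*m = 7/100*20 = 1.4.
k = floor(1.4) = 1.

1


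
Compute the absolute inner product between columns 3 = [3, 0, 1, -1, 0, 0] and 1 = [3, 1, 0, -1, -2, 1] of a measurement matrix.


Inner product: 3*3 + 0*1 + 1*0 + -1*-1 + 0*-2 + 0*1
Products: [9, 0, 0, 1, 0, 0]
Sum = 10.
|dot| = 10.

10


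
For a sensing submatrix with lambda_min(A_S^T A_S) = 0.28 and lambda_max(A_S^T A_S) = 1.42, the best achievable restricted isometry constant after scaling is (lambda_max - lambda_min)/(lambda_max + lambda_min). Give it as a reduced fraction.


lambda_max - lambda_min = 1.42 - 0.28 = 1.14.
lambda_max + lambda_min = 1.42 + 0.28 = 1.70.
delta = 1.14/1.70 = 114/170 = 57/85.

57/85


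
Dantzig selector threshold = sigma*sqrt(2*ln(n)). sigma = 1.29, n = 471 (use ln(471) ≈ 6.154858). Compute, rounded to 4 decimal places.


ln(471) ≈ 6.154858.
2*ln(n) ≈ 12.309716.
sqrt(2*ln(n)) ≈ sqrt(12.309716) ≈ 3.50852.
threshold ≈ 1.29*3.50852 = 4.5259908 ≈ 4.5260.

4.5260


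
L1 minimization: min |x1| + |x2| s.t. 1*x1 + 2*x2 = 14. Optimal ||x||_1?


Axis intercepts:
  x1 = 14, x2 = 0: L1 = 14
  x1 = 0, x2 = 7: L1 = 7
x* = (0, 7)
||x*||_1 = 7.

7


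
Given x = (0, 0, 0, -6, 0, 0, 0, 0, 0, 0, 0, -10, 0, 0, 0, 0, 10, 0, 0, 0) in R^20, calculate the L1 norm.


Non-zero entries: [(3, -6), (11, -10), (16, 10)]
Absolute values: [6, 10, 10]
||x||_1 = sum = 26.

26


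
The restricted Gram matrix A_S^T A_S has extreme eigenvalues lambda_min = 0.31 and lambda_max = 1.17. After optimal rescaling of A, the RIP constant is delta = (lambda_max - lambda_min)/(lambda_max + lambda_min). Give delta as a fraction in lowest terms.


lambda_max - lambda_min = 1.17 - 0.31 = 0.86.
lambda_max + lambda_min = 1.17 + 0.31 = 1.48.
delta = 0.86/1.48 = 86/148 = 43/74.

43/74


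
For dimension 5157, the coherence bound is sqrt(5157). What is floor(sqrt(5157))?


71^2 = 5041 <= 5157 < 5184 = 72^2, so 71 <= sqrt(5157) < 72.
floor(sqrt(5157)) = 71.

71


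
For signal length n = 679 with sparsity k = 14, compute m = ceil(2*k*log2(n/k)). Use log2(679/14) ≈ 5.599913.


log2(n/k) = log2(679/14) ≈ 5.599913.
2*k*log2(n/k) ≈ 2*14*5.599913 = 156.797564.
m = ceil(156.797564) = 157.

157


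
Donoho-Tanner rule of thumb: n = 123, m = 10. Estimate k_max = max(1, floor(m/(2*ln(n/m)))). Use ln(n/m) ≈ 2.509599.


n/m = 123/10.
ln(n/m) ≈ 2.509599.
2*ln(n/m) ≈ 5.019198.
m/(2*ln(n/m)) ≈ 10/5.019198 ≈ 1.9924.
floor = 1.
k_max = max(1, 1) = 1.

1


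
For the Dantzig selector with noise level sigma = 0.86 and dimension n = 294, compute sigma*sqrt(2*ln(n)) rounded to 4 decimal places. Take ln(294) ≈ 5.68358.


ln(294) ≈ 5.68358.
2*ln(n) ≈ 11.36716.
sqrt(2*ln(n)) ≈ sqrt(11.36716) ≈ 3.371522.
threshold ≈ 0.86*3.371522 = 2.89950892 ≈ 2.8995.

2.8995


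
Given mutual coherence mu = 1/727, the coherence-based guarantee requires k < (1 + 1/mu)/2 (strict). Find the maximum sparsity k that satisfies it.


1/mu = 727.
1 + 1/mu = 728.
(1 + 1/mu)/2 = 364 is an integer and the inequality is strict, so k_max = 364 - 1 = 363.

363


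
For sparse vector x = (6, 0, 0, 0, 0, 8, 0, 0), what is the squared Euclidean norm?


Non-zero entries: [(0, 6), (5, 8)]
Squares: [36, 64]
||x||_2^2 = sum = 100.

100


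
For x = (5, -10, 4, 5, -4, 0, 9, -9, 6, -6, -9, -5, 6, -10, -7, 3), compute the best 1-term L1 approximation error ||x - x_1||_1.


Sorted |x_i| descending: [10, 10, 9, 9, 9, 7, 6, 6, 6, 5, 5, 5, 4, 4, 3, 0]
Keep top 1: [10]
Tail entries: [10, 9, 9, 9, 7, 6, 6, 6, 5, 5, 5, 4, 4, 3, 0]
L1 error = sum of tail = 88.

88


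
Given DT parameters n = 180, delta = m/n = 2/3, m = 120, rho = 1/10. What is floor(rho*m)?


m = 2/3*180 = 120.
rho = 1/10.
rho*m = 1/10*120 = 12.
k = floor(12) = 12.

12


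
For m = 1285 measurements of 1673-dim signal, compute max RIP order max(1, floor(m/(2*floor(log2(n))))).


floor(log2(1673)) = 10.
2*10 = 20.
m/(2*floor(log2(n))) = 1285/20 ≈ 64.25.
floor = 64.
k = max(1, 64) = 64.

64


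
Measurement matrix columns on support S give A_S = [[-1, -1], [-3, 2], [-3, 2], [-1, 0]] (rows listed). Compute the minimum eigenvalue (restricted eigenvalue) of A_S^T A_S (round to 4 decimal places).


A_S^T A_S = [[20, -11], [-11, 9]].
trace = 29.
det = 59.
disc = trace^2 - 4*det = 841 - 4*59 = 605.
sqrt(605) ≈ 24.596748.
lam_min = (29 - sqrt(605))/2 ≈ (29 - 24.596748)/2 = 2.201626 ≈ 2.2016.

2.2016


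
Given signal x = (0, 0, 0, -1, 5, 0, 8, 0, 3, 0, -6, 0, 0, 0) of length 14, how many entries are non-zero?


Non-zero positions: [3, 4, 6, 8, 10].
Sparsity = 5.

5


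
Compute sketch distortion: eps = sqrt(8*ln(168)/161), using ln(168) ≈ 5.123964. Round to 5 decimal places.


ln(168) ≈ 5.123964.
8*ln(N)/m ≈ 8*5.123964/161 ≈ 0.25460691.
eps = sqrt(0.25460691) ≈ 0.5045859 ≈ 0.50459.

0.50459


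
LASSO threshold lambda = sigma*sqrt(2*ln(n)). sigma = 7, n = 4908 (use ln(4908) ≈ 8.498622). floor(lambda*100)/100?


ln(4908) ≈ 8.498622.
2*ln(n) ≈ 16.997244.
sqrt(2*ln(n)) ≈ sqrt(16.997244) ≈ 4.122771.
lambda ≈ 7*4.122771 = 28.859397.
floor(lambda*100)/100 = 28.85.

28.85


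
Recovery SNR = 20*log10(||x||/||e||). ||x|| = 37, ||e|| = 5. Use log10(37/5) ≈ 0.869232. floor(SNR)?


||x||/||e|| = 37/5.
log10(37/5) ≈ 0.869232.
20*log10(||x||/||e||) ≈ 20*0.869232 = 17.38464.
floor(17.38464) = 17.

17


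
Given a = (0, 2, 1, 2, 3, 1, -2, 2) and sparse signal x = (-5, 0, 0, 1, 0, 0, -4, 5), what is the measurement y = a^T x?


Non-zero terms: ['0*-5', '2*1', '-2*-4', '2*5']
Products: [0, 2, 8, 10]
y = sum = 20.

20


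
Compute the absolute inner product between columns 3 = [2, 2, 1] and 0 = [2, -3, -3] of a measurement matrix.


Inner product: 2*2 + 2*-3 + 1*-3
Products: [4, -6, -3]
Sum = -5.
|dot| = 5.

5


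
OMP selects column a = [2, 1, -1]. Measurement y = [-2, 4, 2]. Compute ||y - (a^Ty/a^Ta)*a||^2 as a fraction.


a^T a = 6.
a^T y = -2.
coeff = -2/6 = -1/3.
||r||^2 = 70/3.

70/3


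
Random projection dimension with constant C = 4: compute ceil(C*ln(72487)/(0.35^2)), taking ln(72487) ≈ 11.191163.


ln(72487) ≈ 11.191163.
eps^2 = 0.35^2 = 0.1225.
C*ln(N)/eps^2 ≈ 4*11.191163/0.1225 ≈ 365.4257.
m = ceil(365.4257) = 366.

366


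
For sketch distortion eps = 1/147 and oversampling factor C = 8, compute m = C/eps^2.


1/eps = 147.
(1/eps)^2 = 21609.
m = 8*21609 = 172872.

172872


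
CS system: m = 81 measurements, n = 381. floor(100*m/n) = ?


100*m/n = 100*81/381 ≈ 21.2598.
floor = 21.

21


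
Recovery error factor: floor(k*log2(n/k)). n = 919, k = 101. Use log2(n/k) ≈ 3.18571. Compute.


log2(n/k) = log2(919/101) ≈ 3.18571.
k*log2(n/k) ≈ 101*3.18571 = 321.75671.
floor(321.75671) = 321.

321


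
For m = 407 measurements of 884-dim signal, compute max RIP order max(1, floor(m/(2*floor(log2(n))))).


floor(log2(884)) = 9.
2*9 = 18.
m/(2*floor(log2(n))) = 407/18 ≈ 22.6111.
floor = 22.
k = max(1, 22) = 22.

22


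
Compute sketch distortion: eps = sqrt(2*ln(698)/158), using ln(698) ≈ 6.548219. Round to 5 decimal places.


ln(698) ≈ 6.548219.
2*ln(N)/m ≈ 2*6.548219/158 ≈ 0.08288885.
eps = sqrt(0.08288885) ≈ 0.2879042 ≈ 0.28790.

0.28790


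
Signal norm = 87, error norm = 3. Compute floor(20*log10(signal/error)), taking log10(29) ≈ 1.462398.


||x||/||e|| = 87/3 = 29.
log10(29) ≈ 1.462398.
20*log10(||x||/||e||) ≈ 20*1.462398 = 29.24796.
floor(29.24796) = 29.

29


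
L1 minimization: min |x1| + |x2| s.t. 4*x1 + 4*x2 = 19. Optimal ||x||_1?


Axis intercepts:
  x1 = 19/4, x2 = 0: L1 = 19/4
  x1 = 0, x2 = 19/4: L1 = 19/4
x* = (19/4, 0)
||x*||_1 = 19/4.

19/4


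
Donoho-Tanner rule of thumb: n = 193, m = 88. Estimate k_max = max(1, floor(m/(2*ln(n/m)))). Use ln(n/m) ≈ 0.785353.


n/m = 193/88.
ln(n/m) ≈ 0.785353.
2*ln(n/m) ≈ 1.570706.
m/(2*ln(n/m)) ≈ 88/1.570706 ≈ 56.0258.
floor = 56.
k_max = max(1, 56) = 56.

56


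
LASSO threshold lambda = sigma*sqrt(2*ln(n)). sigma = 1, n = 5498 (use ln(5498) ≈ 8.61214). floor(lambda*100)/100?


ln(5498) ≈ 8.61214.
2*ln(n) ≈ 17.22428.
sqrt(2*ln(n)) ≈ sqrt(17.22428) ≈ 4.150214.
lambda ≈ 1*4.150214 = 4.150214.
floor(lambda*100)/100 = 4.15.

4.15


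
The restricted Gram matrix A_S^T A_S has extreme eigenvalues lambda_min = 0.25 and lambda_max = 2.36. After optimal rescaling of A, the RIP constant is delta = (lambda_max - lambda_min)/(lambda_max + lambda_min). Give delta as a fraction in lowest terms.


lambda_max - lambda_min = 2.36 - 0.25 = 2.11.
lambda_max + lambda_min = 2.36 + 0.25 = 2.61.
delta = 2.11/2.61 = 211/261.

211/261


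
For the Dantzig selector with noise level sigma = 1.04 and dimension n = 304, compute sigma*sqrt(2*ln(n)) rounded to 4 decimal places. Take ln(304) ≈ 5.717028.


ln(304) ≈ 5.717028.
2*ln(n) ≈ 11.434056.
sqrt(2*ln(n)) ≈ sqrt(11.434056) ≈ 3.381428.
threshold ≈ 1.04*3.381428 = 3.51668512 ≈ 3.5167.

3.5167


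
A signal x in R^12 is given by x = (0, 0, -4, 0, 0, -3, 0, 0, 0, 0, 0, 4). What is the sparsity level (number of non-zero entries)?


Non-zero positions: [2, 5, 11].
Sparsity = 3.

3


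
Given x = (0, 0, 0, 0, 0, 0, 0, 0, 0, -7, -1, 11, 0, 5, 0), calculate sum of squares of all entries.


Non-zero entries: [(9, -7), (10, -1), (11, 11), (13, 5)]
Squares: [49, 1, 121, 25]
||x||_2^2 = sum = 196.

196


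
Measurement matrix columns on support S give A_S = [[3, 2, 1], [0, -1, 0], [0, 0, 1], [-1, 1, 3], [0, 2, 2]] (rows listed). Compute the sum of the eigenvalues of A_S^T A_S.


Sum of eigenvalues of A_S^T A_S = trace(A_S^T A_S) = sum of squared column norms of A_S.
A_S^T A_S diagonal: [10, 10, 15].
trace = 10 + 10 + 15 = 35.

35


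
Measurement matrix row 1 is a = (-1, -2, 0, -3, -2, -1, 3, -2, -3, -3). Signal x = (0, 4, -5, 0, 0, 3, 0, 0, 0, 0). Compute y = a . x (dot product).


Non-zero terms: ['-2*4', '0*-5', '-1*3']
Products: [-8, 0, -3]
y = sum = -11.

-11


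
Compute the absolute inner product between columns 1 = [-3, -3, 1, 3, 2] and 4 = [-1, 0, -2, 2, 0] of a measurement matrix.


Inner product: -3*-1 + -3*0 + 1*-2 + 3*2 + 2*0
Products: [3, 0, -2, 6, 0]
Sum = 7.
|dot| = 7.

7


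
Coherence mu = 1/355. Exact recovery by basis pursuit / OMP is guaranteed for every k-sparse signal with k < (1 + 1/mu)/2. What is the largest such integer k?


1/mu = 355.
1 + 1/mu = 356.
(1 + 1/mu)/2 = 178 is an integer and the inequality is strict, so k_max = 178 - 1 = 177.

177


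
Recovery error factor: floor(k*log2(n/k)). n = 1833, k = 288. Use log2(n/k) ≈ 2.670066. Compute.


log2(n/k) = log2(1833/288) ≈ 2.670066.
k*log2(n/k) ≈ 288*2.670066 = 768.979008.
floor(768.979008) = 768.

768


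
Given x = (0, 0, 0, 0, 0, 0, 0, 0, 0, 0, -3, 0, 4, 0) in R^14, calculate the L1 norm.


Non-zero entries: [(10, -3), (12, 4)]
Absolute values: [3, 4]
||x||_1 = sum = 7.

7


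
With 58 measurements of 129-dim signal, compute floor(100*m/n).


100*m/n = 100*58/129 ≈ 44.9612.
floor = 44.

44


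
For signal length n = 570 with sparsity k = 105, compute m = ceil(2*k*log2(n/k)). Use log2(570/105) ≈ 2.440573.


log2(n/k) = log2(570/105) ≈ 2.440573.
2*k*log2(n/k) ≈ 2*105*2.440573 = 512.52033.
m = ceil(512.52033) = 513.

513


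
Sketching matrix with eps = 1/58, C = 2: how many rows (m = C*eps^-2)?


1/eps = 58.
(1/eps)^2 = 3364.
m = 2*3364 = 6728.

6728


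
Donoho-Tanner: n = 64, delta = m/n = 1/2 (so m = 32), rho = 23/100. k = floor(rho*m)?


m = 1/2*64 = 32.
rho = 23/100.
rho*m = 23/100*32 = 7.36.
k = floor(7.36) = 7.

7


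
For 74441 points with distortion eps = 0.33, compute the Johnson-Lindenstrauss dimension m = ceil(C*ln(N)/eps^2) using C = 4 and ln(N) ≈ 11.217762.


ln(74441) ≈ 11.217762.
eps^2 = 0.33^2 = 0.1089.
C*ln(N)/eps^2 ≈ 4*11.217762/0.1089 ≈ 412.039.
m = ceil(412.039) = 413.

413


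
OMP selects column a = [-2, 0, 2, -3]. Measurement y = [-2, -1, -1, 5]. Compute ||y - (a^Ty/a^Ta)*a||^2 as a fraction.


a^T a = 17.
a^T y = -13.
coeff = -13/17 = -13/17.
||r||^2 = 358/17.

358/17


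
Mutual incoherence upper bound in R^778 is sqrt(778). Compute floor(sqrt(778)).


27^2 = 729 <= 778 < 784 = 28^2, so 27 <= sqrt(778) < 28.
floor(sqrt(778)) = 27.

27


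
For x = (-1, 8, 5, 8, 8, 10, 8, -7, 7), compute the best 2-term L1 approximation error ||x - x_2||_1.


Sorted |x_i| descending: [10, 8, 8, 8, 8, 7, 7, 5, 1]
Keep top 2: [10, 8]
Tail entries: [8, 8, 8, 7, 7, 5, 1]
L1 error = sum of tail = 44.

44


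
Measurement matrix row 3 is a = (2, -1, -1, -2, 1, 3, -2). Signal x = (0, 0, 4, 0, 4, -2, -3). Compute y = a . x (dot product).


Non-zero terms: ['-1*4', '1*4', '3*-2', '-2*-3']
Products: [-4, 4, -6, 6]
y = sum = 0.

0


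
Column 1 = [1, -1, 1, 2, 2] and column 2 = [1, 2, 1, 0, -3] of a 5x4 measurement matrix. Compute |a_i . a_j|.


Inner product: 1*1 + -1*2 + 1*1 + 2*0 + 2*-3
Products: [1, -2, 1, 0, -6]
Sum = -6.
|dot| = 6.

6


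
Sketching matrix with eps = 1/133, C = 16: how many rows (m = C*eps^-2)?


1/eps = 133.
(1/eps)^2 = 17689.
m = 16*17689 = 283024.

283024


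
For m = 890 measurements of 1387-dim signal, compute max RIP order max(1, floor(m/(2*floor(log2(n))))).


floor(log2(1387)) = 10.
2*10 = 20.
m/(2*floor(log2(n))) = 890/20 ≈ 44.5.
floor = 44.
k = max(1, 44) = 44.

44


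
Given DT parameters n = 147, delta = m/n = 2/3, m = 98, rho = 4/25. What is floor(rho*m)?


m = 2/3*147 = 98.
rho = 4/25.
rho*m = 4/25*98 = 15.68.
k = floor(15.68) = 15.

15


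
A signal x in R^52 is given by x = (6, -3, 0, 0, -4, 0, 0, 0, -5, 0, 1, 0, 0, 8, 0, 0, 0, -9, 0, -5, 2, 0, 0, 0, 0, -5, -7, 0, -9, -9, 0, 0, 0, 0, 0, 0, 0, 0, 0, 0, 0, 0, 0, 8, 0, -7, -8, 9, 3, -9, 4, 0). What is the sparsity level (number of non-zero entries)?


Non-zero positions: [0, 1, 4, 8, 10, 13, 17, 19, 20, 25, 26, 28, 29, 43, 45, 46, 47, 48, 49, 50].
Sparsity = 20.

20


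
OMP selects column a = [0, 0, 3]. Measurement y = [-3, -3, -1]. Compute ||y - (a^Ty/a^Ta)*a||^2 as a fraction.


a^T a = 9.
a^T y = -3.
coeff = -3/9 = -1/3.
||r||^2 = 18.

18


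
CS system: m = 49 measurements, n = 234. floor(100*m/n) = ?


100*m/n = 100*49/234 ≈ 20.9402.
floor = 20.

20


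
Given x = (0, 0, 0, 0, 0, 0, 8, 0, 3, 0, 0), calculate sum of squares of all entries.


Non-zero entries: [(6, 8), (8, 3)]
Squares: [64, 9]
||x||_2^2 = sum = 73.

73


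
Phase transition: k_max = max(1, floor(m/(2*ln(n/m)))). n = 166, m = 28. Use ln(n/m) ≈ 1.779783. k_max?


n/m = 166/28 = 83/14.
ln(n/m) ≈ 1.779783.
2*ln(n/m) ≈ 3.559566.
m/(2*ln(n/m)) ≈ 28/3.559566 ≈ 7.8661.
floor = 7.
k_max = max(1, 7) = 7.

7


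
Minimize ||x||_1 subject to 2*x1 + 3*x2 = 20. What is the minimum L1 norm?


Axis intercepts:
  x1 = 10, x2 = 0: L1 = 10
  x1 = 0, x2 = 20/3: L1 = 20/3
x* = (0, 20/3)
||x*||_1 = 20/3.

20/3


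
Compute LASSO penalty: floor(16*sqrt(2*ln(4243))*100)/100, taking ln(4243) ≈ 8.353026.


ln(4243) ≈ 8.353026.
2*ln(n) ≈ 16.706052.
sqrt(2*ln(n)) ≈ sqrt(16.706052) ≈ 4.087304.
lambda ≈ 16*4.087304 = 65.396864.
floor(lambda*100)/100 = 65.39.

65.39


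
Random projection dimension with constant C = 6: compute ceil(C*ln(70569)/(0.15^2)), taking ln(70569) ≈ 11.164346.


ln(70569) ≈ 11.164346.
eps^2 = 0.15^2 = 0.0225.
C*ln(N)/eps^2 ≈ 6*11.164346/0.0225 ≈ 2977.1589.
m = ceil(2977.1589) = 2978.

2978


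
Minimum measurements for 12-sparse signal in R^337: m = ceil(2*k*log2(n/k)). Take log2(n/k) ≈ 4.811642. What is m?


log2(n/k) = log2(337/12) ≈ 4.811642.
2*k*log2(n/k) ≈ 2*12*4.811642 = 115.479408.
m = ceil(115.479408) = 116.

116


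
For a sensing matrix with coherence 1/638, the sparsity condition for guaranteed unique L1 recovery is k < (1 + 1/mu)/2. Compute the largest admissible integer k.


1/mu = 638.
1 + 1/mu = 639.
(1 + 1/mu)/2 = 319.5 is not an integer, so k_max = floor(319.5) = 319.

319


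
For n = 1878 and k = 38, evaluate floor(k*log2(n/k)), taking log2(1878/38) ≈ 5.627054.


log2(n/k) = log2(1878/38) ≈ 5.627054.
k*log2(n/k) ≈ 38*5.627054 = 213.828052.
floor(213.828052) = 213.

213


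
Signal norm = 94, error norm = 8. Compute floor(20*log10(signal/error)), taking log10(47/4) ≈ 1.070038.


||x||/||e|| = 94/8 = 47/4.
log10(47/4) ≈ 1.070038.
20*log10(||x||/||e||) ≈ 20*1.070038 = 21.40076.
floor(21.40076) = 21.

21


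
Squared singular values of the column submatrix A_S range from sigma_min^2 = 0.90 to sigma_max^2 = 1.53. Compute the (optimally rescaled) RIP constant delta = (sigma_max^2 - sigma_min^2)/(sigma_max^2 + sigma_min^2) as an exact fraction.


lambda_max - lambda_min = 1.53 - 0.90 = 0.63.
lambda_max + lambda_min = 1.53 + 0.90 = 2.43.
delta = 0.63/2.43 = 63/243 = 7/27.

7/27


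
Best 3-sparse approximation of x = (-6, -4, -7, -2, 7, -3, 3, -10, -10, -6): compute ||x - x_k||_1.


Sorted |x_i| descending: [10, 10, 7, 7, 6, 6, 4, 3, 3, 2]
Keep top 3: [10, 10, 7]
Tail entries: [7, 6, 6, 4, 3, 3, 2]
L1 error = sum of tail = 31.

31


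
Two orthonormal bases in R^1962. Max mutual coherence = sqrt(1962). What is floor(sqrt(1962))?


44^2 = 1936 <= 1962 < 2025 = 45^2, so 44 <= sqrt(1962) < 45.
floor(sqrt(1962)) = 44.

44


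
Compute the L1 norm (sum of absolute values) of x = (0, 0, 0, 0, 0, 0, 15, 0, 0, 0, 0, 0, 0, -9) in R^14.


Non-zero entries: [(6, 15), (13, -9)]
Absolute values: [15, 9]
||x||_1 = sum = 24.

24


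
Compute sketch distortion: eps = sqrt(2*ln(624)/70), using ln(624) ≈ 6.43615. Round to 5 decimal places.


ln(624) ≈ 6.43615.
2*ln(N)/m ≈ 2*6.43615/70 ≈ 0.18389.
eps = sqrt(0.18389) ≈ 0.428824 ≈ 0.42882.

0.42882


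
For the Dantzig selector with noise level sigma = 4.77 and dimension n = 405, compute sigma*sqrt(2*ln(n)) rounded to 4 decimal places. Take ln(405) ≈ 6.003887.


ln(405) ≈ 6.003887.
2*ln(n) ≈ 12.007774.
sqrt(2*ln(n)) ≈ sqrt(12.007774) ≈ 3.465224.
threshold ≈ 4.77*3.465224 = 16.52911848 ≈ 16.5291.

16.5291


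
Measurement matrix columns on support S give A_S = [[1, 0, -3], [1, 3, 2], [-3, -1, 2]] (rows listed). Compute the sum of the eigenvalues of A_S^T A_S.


Sum of eigenvalues of A_S^T A_S = trace(A_S^T A_S) = sum of squared column norms of A_S.
A_S^T A_S diagonal: [11, 10, 17].
trace = 11 + 10 + 17 = 38.

38


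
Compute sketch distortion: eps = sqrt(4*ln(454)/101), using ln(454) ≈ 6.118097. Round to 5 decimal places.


ln(454) ≈ 6.118097.
4*ln(N)/m ≈ 4*6.118097/101 ≈ 0.24230087.
eps = sqrt(0.24230087) ≈ 0.4922407 ≈ 0.49224.

0.49224


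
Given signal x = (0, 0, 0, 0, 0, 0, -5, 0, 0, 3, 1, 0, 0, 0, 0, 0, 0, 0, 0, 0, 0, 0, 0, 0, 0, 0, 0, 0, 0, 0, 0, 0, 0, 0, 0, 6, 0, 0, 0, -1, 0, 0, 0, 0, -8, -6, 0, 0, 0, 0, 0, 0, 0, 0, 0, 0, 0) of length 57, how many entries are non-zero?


Non-zero positions: [6, 9, 10, 35, 39, 44, 45].
Sparsity = 7.

7


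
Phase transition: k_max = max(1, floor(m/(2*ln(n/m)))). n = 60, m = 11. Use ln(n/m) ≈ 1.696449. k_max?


n/m = 60/11.
ln(n/m) ≈ 1.696449.
2*ln(n/m) ≈ 3.392898.
m/(2*ln(n/m)) ≈ 11/3.392898 ≈ 3.2421.
floor = 3.
k_max = max(1, 3) = 3.

3


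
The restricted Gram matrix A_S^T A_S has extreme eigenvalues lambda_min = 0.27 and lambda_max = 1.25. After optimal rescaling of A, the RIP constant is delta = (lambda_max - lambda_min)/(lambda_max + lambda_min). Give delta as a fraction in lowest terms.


lambda_max - lambda_min = 1.25 - 0.27 = 0.98.
lambda_max + lambda_min = 1.25 + 0.27 = 1.52.
delta = 0.98/1.52 = 98/152 = 49/76.

49/76


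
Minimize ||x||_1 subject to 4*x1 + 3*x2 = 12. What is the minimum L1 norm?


Axis intercepts:
  x1 = 3, x2 = 0: L1 = 3
  x1 = 0, x2 = 4: L1 = 4
x* = (3, 0)
||x*||_1 = 3.

3


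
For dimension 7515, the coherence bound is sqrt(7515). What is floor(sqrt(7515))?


86^2 = 7396 <= 7515 < 7569 = 87^2, so 86 <= sqrt(7515) < 87.
floor(sqrt(7515)) = 86.

86


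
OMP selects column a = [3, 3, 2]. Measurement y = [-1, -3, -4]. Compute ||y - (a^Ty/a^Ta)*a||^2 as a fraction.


a^T a = 22.
a^T y = -20.
coeff = -20/22 = -10/11.
||r||^2 = 86/11.

86/11


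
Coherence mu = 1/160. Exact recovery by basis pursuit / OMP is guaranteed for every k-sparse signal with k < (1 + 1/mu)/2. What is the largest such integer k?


1/mu = 160.
1 + 1/mu = 161.
(1 + 1/mu)/2 = 80.5 is not an integer, so k_max = floor(80.5) = 80.

80


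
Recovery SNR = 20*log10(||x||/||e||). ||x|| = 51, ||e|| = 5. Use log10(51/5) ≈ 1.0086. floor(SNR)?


||x||/||e|| = 51/5.
log10(51/5) ≈ 1.0086.
20*log10(||x||/||e||) ≈ 20*1.0086 = 20.172.
floor(20.172) = 20.

20


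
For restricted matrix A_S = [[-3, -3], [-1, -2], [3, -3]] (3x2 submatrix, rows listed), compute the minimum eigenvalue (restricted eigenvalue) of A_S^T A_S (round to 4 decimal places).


A_S^T A_S = [[19, 2], [2, 22]].
trace = 41.
det = 414.
disc = trace^2 - 4*det = 1681 - 4*414 = 25.
sqrt(25) = 5.
lam_min = (41 - 5)/2 = 18 = 18.0000.

18.0000


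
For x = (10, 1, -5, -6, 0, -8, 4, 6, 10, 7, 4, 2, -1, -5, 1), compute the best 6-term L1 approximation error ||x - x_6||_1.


Sorted |x_i| descending: [10, 10, 8, 7, 6, 6, 5, 5, 4, 4, 2, 1, 1, 1, 0]
Keep top 6: [10, 10, 8, 7, 6, 6]
Tail entries: [5, 5, 4, 4, 2, 1, 1, 1, 0]
L1 error = sum of tail = 23.

23


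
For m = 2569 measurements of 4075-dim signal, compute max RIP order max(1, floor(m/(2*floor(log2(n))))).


floor(log2(4075)) = 11.
2*11 = 22.
m/(2*floor(log2(n))) = 2569/22 ≈ 116.7727.
floor = 116.
k = max(1, 116) = 116.

116


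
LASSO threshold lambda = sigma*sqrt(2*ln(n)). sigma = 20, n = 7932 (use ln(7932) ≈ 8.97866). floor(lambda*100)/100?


ln(7932) ≈ 8.97866.
2*ln(n) ≈ 17.95732.
sqrt(2*ln(n)) ≈ sqrt(17.95732) ≈ 4.237608.
lambda ≈ 20*4.237608 = 84.75216.
floor(lambda*100)/100 = 84.75.

84.75


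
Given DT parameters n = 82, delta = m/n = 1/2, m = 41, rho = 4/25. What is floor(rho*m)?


m = 1/2*82 = 41.
rho = 4/25.
rho*m = 4/25*41 = 6.56.
k = floor(6.56) = 6.

6


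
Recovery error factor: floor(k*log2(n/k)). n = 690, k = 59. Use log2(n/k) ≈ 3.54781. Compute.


log2(n/k) = log2(690/59) ≈ 3.54781.
k*log2(n/k) ≈ 59*3.54781 = 209.32079.
floor(209.32079) = 209.

209


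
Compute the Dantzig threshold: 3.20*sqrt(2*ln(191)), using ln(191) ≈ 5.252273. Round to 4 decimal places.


ln(191) ≈ 5.252273.
2*ln(n) ≈ 10.504546.
sqrt(2*ln(n)) ≈ sqrt(10.504546) ≈ 3.241072.
threshold ≈ 3.20*3.241072 = 10.3714304 ≈ 10.3714.

10.3714


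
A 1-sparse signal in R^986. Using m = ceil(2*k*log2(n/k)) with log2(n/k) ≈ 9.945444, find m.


log2(n/k) = log2(986/1) ≈ 9.945444.
2*k*log2(n/k) ≈ 2*1*9.945444 = 19.890888.
m = ceil(19.890888) = 20.

20


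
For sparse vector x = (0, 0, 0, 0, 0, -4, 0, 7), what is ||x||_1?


Non-zero entries: [(5, -4), (7, 7)]
Absolute values: [4, 7]
||x||_1 = sum = 11.

11


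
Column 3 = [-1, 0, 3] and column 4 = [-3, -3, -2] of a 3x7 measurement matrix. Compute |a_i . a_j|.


Inner product: -1*-3 + 0*-3 + 3*-2
Products: [3, 0, -6]
Sum = -3.
|dot| = 3.

3


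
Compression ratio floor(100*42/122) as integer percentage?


100*m/n = 100*42/122 ≈ 34.4262.
floor = 34.

34


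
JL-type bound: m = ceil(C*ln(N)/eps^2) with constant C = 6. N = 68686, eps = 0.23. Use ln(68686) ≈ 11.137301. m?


ln(68686) ≈ 11.137301.
eps^2 = 0.23^2 = 0.0529.
C*ln(N)/eps^2 ≈ 6*11.137301/0.0529 ≈ 1263.2099.
m = ceil(1263.2099) = 1264.

1264


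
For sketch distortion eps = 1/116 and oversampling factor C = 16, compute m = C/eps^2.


1/eps = 116.
(1/eps)^2 = 13456.
m = 16*13456 = 215296.

215296


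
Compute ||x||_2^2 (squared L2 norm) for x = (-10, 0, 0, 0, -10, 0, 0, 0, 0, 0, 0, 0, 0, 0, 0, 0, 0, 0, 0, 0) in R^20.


Non-zero entries: [(0, -10), (4, -10)]
Squares: [100, 100]
||x||_2^2 = sum = 200.

200


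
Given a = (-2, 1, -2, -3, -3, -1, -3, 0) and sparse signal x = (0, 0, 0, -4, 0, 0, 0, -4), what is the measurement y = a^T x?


Non-zero terms: ['-3*-4', '0*-4']
Products: [12, 0]
y = sum = 12.

12


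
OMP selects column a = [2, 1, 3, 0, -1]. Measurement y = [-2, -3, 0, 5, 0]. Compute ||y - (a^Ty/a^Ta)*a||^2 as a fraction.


a^T a = 15.
a^T y = -7.
coeff = -7/15 = -7/15.
||r||^2 = 521/15.

521/15


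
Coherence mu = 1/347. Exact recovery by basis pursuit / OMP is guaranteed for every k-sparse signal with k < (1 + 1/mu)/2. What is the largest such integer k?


1/mu = 347.
1 + 1/mu = 348.
(1 + 1/mu)/2 = 174 is an integer and the inequality is strict, so k_max = 174 - 1 = 173.

173


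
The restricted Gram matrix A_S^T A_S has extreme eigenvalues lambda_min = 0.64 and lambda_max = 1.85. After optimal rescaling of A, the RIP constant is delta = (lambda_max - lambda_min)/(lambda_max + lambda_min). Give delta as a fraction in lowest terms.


lambda_max - lambda_min = 1.85 - 0.64 = 1.21.
lambda_max + lambda_min = 1.85 + 0.64 = 2.49.
delta = 1.21/2.49 = 121/249.

121/249


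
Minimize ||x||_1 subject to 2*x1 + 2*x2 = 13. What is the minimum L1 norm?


Axis intercepts:
  x1 = 13/2, x2 = 0: L1 = 13/2
  x1 = 0, x2 = 13/2: L1 = 13/2
x* = (13/2, 0)
||x*||_1 = 13/2.

13/2


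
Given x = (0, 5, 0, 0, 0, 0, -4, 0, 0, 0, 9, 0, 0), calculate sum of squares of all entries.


Non-zero entries: [(1, 5), (6, -4), (10, 9)]
Squares: [25, 16, 81]
||x||_2^2 = sum = 122.

122


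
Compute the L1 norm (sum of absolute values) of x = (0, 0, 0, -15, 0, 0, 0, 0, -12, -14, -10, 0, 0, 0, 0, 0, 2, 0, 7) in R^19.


Non-zero entries: [(3, -15), (8, -12), (9, -14), (10, -10), (16, 2), (18, 7)]
Absolute values: [15, 12, 14, 10, 2, 7]
||x||_1 = sum = 60.

60


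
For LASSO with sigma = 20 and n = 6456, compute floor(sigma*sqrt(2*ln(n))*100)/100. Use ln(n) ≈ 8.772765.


ln(6456) ≈ 8.772765.
2*ln(n) ≈ 17.54553.
sqrt(2*ln(n)) ≈ sqrt(17.54553) ≈ 4.188738.
lambda ≈ 20*4.188738 = 83.77476.
floor(lambda*100)/100 = 83.77.

83.77


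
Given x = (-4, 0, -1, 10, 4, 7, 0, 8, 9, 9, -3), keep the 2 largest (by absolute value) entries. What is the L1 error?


Sorted |x_i| descending: [10, 9, 9, 8, 7, 4, 4, 3, 1, 0, 0]
Keep top 2: [10, 9]
Tail entries: [9, 8, 7, 4, 4, 3, 1, 0, 0]
L1 error = sum of tail = 36.

36


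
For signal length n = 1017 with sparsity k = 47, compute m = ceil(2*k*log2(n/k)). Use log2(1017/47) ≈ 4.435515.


log2(n/k) = log2(1017/47) ≈ 4.435515.
2*k*log2(n/k) ≈ 2*47*4.435515 = 416.93841.
m = ceil(416.93841) = 417.

417


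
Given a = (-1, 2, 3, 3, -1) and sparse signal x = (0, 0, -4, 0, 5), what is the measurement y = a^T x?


Non-zero terms: ['3*-4', '-1*5']
Products: [-12, -5]
y = sum = -17.

-17


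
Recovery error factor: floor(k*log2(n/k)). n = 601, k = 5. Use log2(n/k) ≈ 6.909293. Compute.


log2(n/k) = log2(601/5) ≈ 6.909293.
k*log2(n/k) ≈ 5*6.909293 = 34.546465.
floor(34.546465) = 34.

34


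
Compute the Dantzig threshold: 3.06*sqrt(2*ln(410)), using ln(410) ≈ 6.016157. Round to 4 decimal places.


ln(410) ≈ 6.016157.
2*ln(n) ≈ 12.032314.
sqrt(2*ln(n)) ≈ sqrt(12.032314) ≈ 3.468763.
threshold ≈ 3.06*3.468763 = 10.61441478 ≈ 10.6144.

10.6144


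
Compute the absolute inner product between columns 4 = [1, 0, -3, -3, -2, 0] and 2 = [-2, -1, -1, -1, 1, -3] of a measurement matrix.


Inner product: 1*-2 + 0*-1 + -3*-1 + -3*-1 + -2*1 + 0*-3
Products: [-2, 0, 3, 3, -2, 0]
Sum = 2.
|dot| = 2.

2


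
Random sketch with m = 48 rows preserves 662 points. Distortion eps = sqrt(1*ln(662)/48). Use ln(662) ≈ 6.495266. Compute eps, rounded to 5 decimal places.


ln(662) ≈ 6.495266.
1*ln(N)/m ≈ 1*6.495266/48 ≈ 0.13531804.
eps = sqrt(0.13531804) ≈ 0.367856 ≈ 0.36786.

0.36786


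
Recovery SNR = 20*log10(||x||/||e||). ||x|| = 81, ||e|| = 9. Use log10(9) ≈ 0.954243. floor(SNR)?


||x||/||e|| = 81/9 = 9.
log10(9) ≈ 0.954243.
20*log10(||x||/||e||) ≈ 20*0.954243 = 19.08486.
floor(19.08486) = 19.

19


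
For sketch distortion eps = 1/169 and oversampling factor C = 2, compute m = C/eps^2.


1/eps = 169.
(1/eps)^2 = 28561.
m = 2*28561 = 57122.

57122
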